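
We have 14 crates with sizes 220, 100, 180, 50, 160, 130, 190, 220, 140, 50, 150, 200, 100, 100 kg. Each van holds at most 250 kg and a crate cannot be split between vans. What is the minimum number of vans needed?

9

Total = 220 + 220 + 200 + 190 + 180 + 160 + 150 + 140 + 130 + 100 + 100 + 100 + 50 + 50 = 1990 kg.
Lower bound: ⌈1990/250⌉ = 8 vans.
Also, 9 crates each exceed 125 kg, and no two of those can share a van, so at least 9 vans are needed.
A packing using 9 vans:
  van 1: 220 = 220
  van 2: 220 = 220
  van 3: 200 + 50 = 250
  van 4: 190 + 50 = 240
  van 5: 180 = 180
  van 6: 160 = 160
  van 7: 150 + 100 = 250
  van 8: 140 + 100 = 240
  van 9: 130 + 100 = 230
This matches the lower bound, so 9 is optimal.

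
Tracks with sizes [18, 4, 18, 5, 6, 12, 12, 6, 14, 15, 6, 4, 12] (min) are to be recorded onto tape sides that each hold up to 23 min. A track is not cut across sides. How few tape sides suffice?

Total = 18 + 18 + 15 + 14 + 12 + 12 + 12 + 6 + 6 + 6 + 5 + 4 + 4 = 132 min.
Lower bound: ⌈132/23⌉ = 6 tape sides.
Also, 7 tracks each exceed 23/2 min, and no two of those can share a side, so at least 7 tape sides are needed.
A packing using 7 tape sides:
  side 1: 18 + 5 = 23
  side 2: 18 + 4 = 22
  side 3: 15 + 6 = 21
  side 4: 14 + 6 = 20
  side 5: 12 + 6 + 4 = 22
  side 6: 12 = 12
  side 7: 12 = 12
This matches the lower bound, so 7 is optimal.

7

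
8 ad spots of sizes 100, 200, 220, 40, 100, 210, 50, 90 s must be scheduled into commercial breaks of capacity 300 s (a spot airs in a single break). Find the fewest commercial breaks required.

Total = 220 + 210 + 200 + 100 + 100 + 90 + 50 + 40 = 1010 s.
Lower bound: ⌈1010/300⌉ = 4 commercial breaks.
A packing using 4 commercial breaks:
  break 1: 220 + 50 = 270
  break 2: 210 + 90 = 300
  break 3: 200 + 100 = 300
  break 4: 100 + 40 = 140
This matches the lower bound, so 4 is optimal.

4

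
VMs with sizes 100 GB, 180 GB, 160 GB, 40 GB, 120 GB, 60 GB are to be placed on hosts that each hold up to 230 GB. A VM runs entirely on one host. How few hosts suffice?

Total = 180 + 160 + 120 + 100 + 60 + 40 = 660 GB.
Lower bound: ⌈660/230⌉ = 3 hosts.
A packing using 3 hosts:
  host 1: 180 + 40 = 220
  host 2: 160 + 60 = 220
  host 3: 120 + 100 = 220
This matches the lower bound, so 3 is optimal.

3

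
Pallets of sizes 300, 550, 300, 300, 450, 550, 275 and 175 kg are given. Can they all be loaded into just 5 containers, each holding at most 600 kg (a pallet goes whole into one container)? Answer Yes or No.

Total = 2900 kg; ⌈2900/600⌉ = 5.
The bound of 5 does not rule out 5, but exhaustive search shows no assignment into 5 containers of capacity 600 kg exists — the minimum is 6.

No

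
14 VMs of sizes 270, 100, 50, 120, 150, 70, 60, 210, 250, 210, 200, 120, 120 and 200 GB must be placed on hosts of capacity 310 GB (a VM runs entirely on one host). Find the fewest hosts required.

Total = 270 + 250 + 210 + 210 + 200 + 200 + 150 + 120 + 120 + 120 + 100 + 70 + 60 + 50 = 2130 GB.
Lower bound: ⌈2130/310⌉ = 7 hosts.
A packing using 8 hosts:
  host 1: 270 = 270
  host 2: 250 + 60 = 310
  host 3: 210 + 100 = 310
  host 4: 210 + 70 = 280
  host 5: 200 + 50 = 250
  host 6: 200 = 200
  host 7: 150 + 120 = 270
  host 8: 120 + 120 = 240
No arrangement into 7 hosts stays within capacity, so 8 is optimal.

8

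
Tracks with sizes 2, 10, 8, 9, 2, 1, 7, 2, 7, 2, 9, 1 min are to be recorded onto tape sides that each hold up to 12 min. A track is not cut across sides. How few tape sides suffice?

6

Total = 10 + 9 + 9 + 8 + 7 + 7 + 2 + 2 + 2 + 2 + 1 + 1 = 60 min.
Lower bound: ⌈60/12⌉ = 5 tape sides.
Also, 6 tracks each exceed 6 min, and no two of those can share a side, so at least 6 tape sides are needed.
A packing using 6 tape sides:
  side 1: 10 + 2 = 12
  side 2: 9 + 2 + 1 = 12
  side 3: 9 + 2 + 1 = 12
  side 4: 8 + 2 = 10
  side 5: 7 = 7
  side 6: 7 = 7
This matches the lower bound, so 6 is optimal.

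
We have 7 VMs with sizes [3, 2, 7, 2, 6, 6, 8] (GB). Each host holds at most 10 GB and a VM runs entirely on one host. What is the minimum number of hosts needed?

Total = 8 + 7 + 6 + 6 + 3 + 2 + 2 = 34 GB.
Lower bound: ⌈34/10⌉ = 4 hosts.
A packing using 4 hosts:
  host 1: 8 + 2 = 10
  host 2: 7 + 3 = 10
  host 3: 6 + 2 = 8
  host 4: 6 = 6
This matches the lower bound, so 4 is optimal.

4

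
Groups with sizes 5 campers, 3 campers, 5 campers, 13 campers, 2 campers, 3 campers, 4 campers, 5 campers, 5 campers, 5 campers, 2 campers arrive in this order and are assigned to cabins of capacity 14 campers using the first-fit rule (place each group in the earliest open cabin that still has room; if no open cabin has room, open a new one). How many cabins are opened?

  5 → cabin 1 (new)  [load 5/14]
  3 → cabin 1  [load 8/14]
  5 → cabin 1  [load 13/14]
  13 → cabin 2 (new)  [load 13/14]
  2 → cabin 3 (new)  [load 2/14]
  3 → cabin 3  [load 5/14]
  4 → cabin 3  [load 9/14]
  5 → cabin 3  [load 14/14]
  5 → cabin 4 (new)  [load 5/14]
  5 → cabin 4  [load 10/14]
  2 → cabin 4  [load 12/14]
4 cabins opened.

4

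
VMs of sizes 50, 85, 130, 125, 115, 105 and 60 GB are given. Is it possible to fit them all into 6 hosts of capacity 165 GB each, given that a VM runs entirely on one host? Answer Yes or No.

A valid assignment using 5 hosts:
  host 1: 130 = 130
  host 2: 125 = 125
  host 3: 115 + 50 = 165
  host 4: 105 + 60 = 165
  host 5: 85 = 85
That uses only 5 ≤ 6, so 6 hosts are enough.

Yes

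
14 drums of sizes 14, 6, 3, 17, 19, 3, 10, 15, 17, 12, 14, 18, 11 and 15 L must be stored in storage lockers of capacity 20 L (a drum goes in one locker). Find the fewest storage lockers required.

Total = 19 + 18 + 17 + 17 + 15 + 15 + 14 + 14 + 12 + 11 + 10 + 6 + 3 + 3 = 174 L.
Lower bound: ⌈174/20⌉ = 9 storage lockers.
Also, 10 drums each exceed 10 L, and no two of those can share a locker, so at least 10 storage lockers are needed.
A packing using 11 storage lockers:
  locker 1: 19 = 19
  locker 2: 18 = 18
  locker 3: 17 + 3 = 20
  locker 4: 17 + 3 = 20
  locker 5: 15 = 15
  locker 6: 15 = 15
  locker 7: 14 + 6 = 20
  locker 8: 14 = 14
  locker 9: 12 = 12
  locker 10: 11 = 11
  locker 11: 10 = 10
No arrangement into 10 storage lockers stays within capacity, so 11 is optimal.

11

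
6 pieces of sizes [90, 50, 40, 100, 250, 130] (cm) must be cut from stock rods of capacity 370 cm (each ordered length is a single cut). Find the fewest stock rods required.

Total = 250 + 130 + 100 + 90 + 50 + 40 = 660 cm.
Lower bound: ⌈660/370⌉ = 2 stock rods.
A packing using 2 stock rods:
  stock rod 1: 250 + 100 = 350
  stock rod 2: 130 + 90 + 50 + 40 = 310
This matches the lower bound, so 2 is optimal.

2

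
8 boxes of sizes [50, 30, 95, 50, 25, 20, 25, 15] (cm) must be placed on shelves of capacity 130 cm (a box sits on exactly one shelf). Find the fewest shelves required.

3

Total = 95 + 50 + 50 + 30 + 25 + 25 + 20 + 15 = 310 cm.
Lower bound: ⌈310/130⌉ = 3 shelves.
A packing using 3 shelves:
  shelf 1: 95 + 30 = 125
  shelf 2: 50 + 50 + 25 = 125
  shelf 3: 25 + 20 + 15 = 60
This matches the lower bound, so 3 is optimal.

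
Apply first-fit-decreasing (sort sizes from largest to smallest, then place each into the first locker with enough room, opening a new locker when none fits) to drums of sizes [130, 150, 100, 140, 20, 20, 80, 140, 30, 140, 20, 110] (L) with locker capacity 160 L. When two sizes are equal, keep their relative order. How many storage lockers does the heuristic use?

8

Sorted descending: 150, 140, 140, 140, 130, 110, 100, 80, 30, 20, 20, 20.
  150 → locker 1 (new)  [load 150/160]
  140 → locker 2 (new)  [load 140/160]
  140 → locker 3 (new)  [load 140/160]
  140 → locker 4 (new)  [load 140/160]
  130 → locker 5 (new)  [load 130/160]
  110 → locker 6 (new)  [load 110/160]
  100 → locker 7 (new)  [load 100/160]
  80 → locker 8 (new)  [load 80/160]
  30 → locker 5  [load 160/160]
  20 → locker 2  [load 160/160]
  20 → locker 3  [load 160/160]
  20 → locker 4  [load 160/160]
8 storage lockers opened.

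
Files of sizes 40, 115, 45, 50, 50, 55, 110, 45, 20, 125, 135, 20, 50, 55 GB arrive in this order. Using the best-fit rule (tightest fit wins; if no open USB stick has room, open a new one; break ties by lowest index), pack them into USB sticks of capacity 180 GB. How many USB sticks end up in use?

6

  40 → USB stick 1 (new)  [load 40/180]
  115 → USB stick 1  [load 155/180]
  45 → USB stick 2 (new)  [load 45/180]
  50 → USB stick 2  [load 95/180]
  50 → USB stick 2  [load 145/180]
  55 → USB stick 3 (new)  [load 55/180]
  110 → USB stick 3  [load 165/180]
  45 → USB stick 4 (new)  [load 45/180]
  20 → USB stick 1  [load 175/180]
  125 → USB stick 4  [load 170/180]
  135 → USB stick 5 (new)  [load 135/180]
  20 → USB stick 2  [load 165/180]
  50 → USB stick 6 (new)  [load 50/180]
  55 → USB stick 6  [load 105/180]
6 USB sticks opened.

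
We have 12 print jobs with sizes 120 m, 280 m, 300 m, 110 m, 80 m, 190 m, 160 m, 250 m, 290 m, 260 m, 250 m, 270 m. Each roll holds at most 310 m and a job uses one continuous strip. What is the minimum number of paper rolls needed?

Total = 300 + 290 + 280 + 270 + 260 + 250 + 250 + 190 + 160 + 120 + 110 + 80 = 2560 m.
Lower bound: ⌈2560/310⌉ = 9 paper rolls.
A packing using 10 paper rolls:
  roll 1: 300 = 300
  roll 2: 290 = 290
  roll 3: 280 = 280
  roll 4: 270 = 270
  roll 5: 260 = 260
  roll 6: 250 = 250
  roll 7: 250 = 250
  roll 8: 190 + 120 = 310
  roll 9: 160 + 110 = 270
  roll 10: 80 = 80
No arrangement into 9 paper rolls stays within capacity, so 10 is optimal.

10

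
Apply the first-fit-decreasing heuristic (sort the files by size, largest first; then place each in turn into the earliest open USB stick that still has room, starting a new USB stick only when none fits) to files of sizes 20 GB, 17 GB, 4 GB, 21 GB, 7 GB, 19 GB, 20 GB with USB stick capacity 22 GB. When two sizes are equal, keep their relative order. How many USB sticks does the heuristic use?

Sorted descending: 21, 20, 20, 19, 17, 7, 4.
  21 → USB stick 1 (new)  [load 21/22]
  20 → USB stick 2 (new)  [load 20/22]
  20 → USB stick 3 (new)  [load 20/22]
  19 → USB stick 4 (new)  [load 19/22]
  17 → USB stick 5 (new)  [load 17/22]
  7 → USB stick 6 (new)  [load 7/22]
  4 → USB stick 5  [load 21/22]
6 USB sticks opened.

6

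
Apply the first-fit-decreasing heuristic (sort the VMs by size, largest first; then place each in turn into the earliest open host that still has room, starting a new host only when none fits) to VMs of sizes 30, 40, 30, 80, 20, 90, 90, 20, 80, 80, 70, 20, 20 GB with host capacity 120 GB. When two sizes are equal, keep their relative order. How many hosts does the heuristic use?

6

Sorted descending: 90, 90, 80, 80, 80, 70, 40, 30, 30, 20, 20, 20, 20.
  90 → host 1 (new)  [load 90/120]
  90 → host 2 (new)  [load 90/120]
  80 → host 3 (new)  [load 80/120]
  80 → host 4 (new)  [load 80/120]
  80 → host 5 (new)  [load 80/120]
  70 → host 6 (new)  [load 70/120]
  40 → host 3  [load 120/120]
  30 → host 1  [load 120/120]
  30 → host 2  [load 120/120]
  20 → host 4  [load 100/120]
  20 → host 4  [load 120/120]
  20 → host 5  [load 100/120]
  20 → host 5  [load 120/120]
6 hosts opened.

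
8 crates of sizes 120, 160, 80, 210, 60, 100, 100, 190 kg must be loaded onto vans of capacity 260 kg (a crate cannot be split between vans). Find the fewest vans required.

5

Total = 210 + 190 + 160 + 120 + 100 + 100 + 80 + 60 = 1020 kg.
Lower bound: ⌈1020/260⌉ = 4 vans.
A packing using 5 vans:
  van 1: 210 = 210
  van 2: 190 + 60 = 250
  van 3: 160 + 100 = 260
  van 4: 120 + 100 = 220
  van 5: 80 = 80
No arrangement into 4 vans stays within capacity, so 5 is optimal.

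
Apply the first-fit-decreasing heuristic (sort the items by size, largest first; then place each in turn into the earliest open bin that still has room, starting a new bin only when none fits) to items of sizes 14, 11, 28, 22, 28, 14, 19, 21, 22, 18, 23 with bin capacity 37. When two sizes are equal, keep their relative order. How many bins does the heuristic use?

7

Sorted descending: 28, 28, 23, 22, 22, 21, 19, 18, 14, 14, 11.
  28 → bin 1 (new)  [load 28/37]
  28 → bin 2 (new)  [load 28/37]
  23 → bin 3 (new)  [load 23/37]
  22 → bin 4 (new)  [load 22/37]
  22 → bin 5 (new)  [load 22/37]
  21 → bin 6 (new)  [load 21/37]
  19 → bin 7 (new)  [load 19/37]
  18 → bin 7  [load 37/37]
  14 → bin 3  [load 37/37]
  14 → bin 4  [load 36/37]
  11 → bin 5  [load 33/37]
7 bins opened.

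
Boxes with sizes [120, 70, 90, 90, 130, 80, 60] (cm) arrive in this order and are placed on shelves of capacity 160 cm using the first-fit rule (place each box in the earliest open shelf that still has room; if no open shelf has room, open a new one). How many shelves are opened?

5

  120 → shelf 1 (new)  [load 120/160]
  70 → shelf 2 (new)  [load 70/160]
  90 → shelf 2  [load 160/160]
  90 → shelf 3 (new)  [load 90/160]
  130 → shelf 4 (new)  [load 130/160]
  80 → shelf 5 (new)  [load 80/160]
  60 → shelf 3  [load 150/160]
5 shelves opened.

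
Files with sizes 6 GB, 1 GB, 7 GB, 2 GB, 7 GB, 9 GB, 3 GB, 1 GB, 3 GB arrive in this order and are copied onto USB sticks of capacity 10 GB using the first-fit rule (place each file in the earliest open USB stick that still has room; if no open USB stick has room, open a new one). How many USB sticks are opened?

4

  6 → USB stick 1 (new)  [load 6/10]
  1 → USB stick 1  [load 7/10]
  7 → USB stick 2 (new)  [load 7/10]
  2 → USB stick 1  [load 9/10]
  7 → USB stick 3 (new)  [load 7/10]
  9 → USB stick 4 (new)  [load 9/10]
  3 → USB stick 2  [load 10/10]
  1 → USB stick 1  [load 10/10]
  3 → USB stick 3  [load 10/10]
4 USB sticks opened.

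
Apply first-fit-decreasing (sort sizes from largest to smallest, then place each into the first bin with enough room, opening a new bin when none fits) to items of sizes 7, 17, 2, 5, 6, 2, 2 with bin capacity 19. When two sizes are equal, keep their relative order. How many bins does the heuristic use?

Sorted descending: 17, 7, 6, 5, 2, 2, 2.
  17 → bin 1 (new)  [load 17/19]
  7 → bin 2 (new)  [load 7/19]
  6 → bin 2  [load 13/19]
  5 → bin 2  [load 18/19]
  2 → bin 1  [load 19/19]
  2 → bin 3 (new)  [load 2/19]
  2 → bin 3  [load 4/19]
3 bins opened.

3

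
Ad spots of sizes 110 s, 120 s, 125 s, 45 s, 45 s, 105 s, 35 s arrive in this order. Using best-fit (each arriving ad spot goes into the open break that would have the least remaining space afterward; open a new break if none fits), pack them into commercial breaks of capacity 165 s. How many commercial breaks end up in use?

4

  110 → break 1 (new)  [load 110/165]
  120 → break 2 (new)  [load 120/165]
  125 → break 3 (new)  [load 125/165]
  45 → break 2  [load 165/165]
  45 → break 1  [load 155/165]
  105 → break 4 (new)  [load 105/165]
  35 → break 3  [load 160/165]
4 commercial breaks opened.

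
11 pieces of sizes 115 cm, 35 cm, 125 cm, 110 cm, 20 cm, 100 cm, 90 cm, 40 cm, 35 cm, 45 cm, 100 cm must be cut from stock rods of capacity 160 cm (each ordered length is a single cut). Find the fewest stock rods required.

Total = 125 + 115 + 110 + 100 + 100 + 90 + 45 + 40 + 35 + 35 + 20 = 815 cm.
Lower bound: ⌈815/160⌉ = 6 stock rods.
A packing using 6 stock rods:
  stock rod 1: 125 + 35 = 160
  stock rod 2: 115 + 45 = 160
  stock rod 3: 110 + 40 = 150
  stock rod 4: 100 + 35 + 20 = 155
  stock rod 5: 100 = 100
  stock rod 6: 90 = 90
This matches the lower bound, so 6 is optimal.

6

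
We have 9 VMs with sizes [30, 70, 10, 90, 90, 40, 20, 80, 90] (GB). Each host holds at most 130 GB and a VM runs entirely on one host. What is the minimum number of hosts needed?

5

Total = 90 + 90 + 90 + 80 + 70 + 40 + 30 + 20 + 10 = 520 GB.
Lower bound: ⌈520/130⌉ = 4 hosts.
Also, 5 VMs each exceed 65 GB, and no two of those can share a host, so at least 5 hosts are needed.
A packing using 5 hosts:
  host 1: 90 + 40 = 130
  host 2: 90 + 30 + 10 = 130
  host 3: 90 + 20 = 110
  host 4: 80 = 80
  host 5: 70 = 70
This matches the lower bound, so 5 is optimal.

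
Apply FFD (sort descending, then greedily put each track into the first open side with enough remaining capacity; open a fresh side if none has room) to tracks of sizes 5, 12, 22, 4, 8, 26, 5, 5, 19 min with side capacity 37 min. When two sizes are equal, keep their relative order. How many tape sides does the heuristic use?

Sorted descending: 26, 22, 19, 12, 8, 5, 5, 5, 4.
  26 → side 1 (new)  [load 26/37]
  22 → side 2 (new)  [load 22/37]
  19 → side 3 (new)  [load 19/37]
  12 → side 2  [load 34/37]
  8 → side 1  [load 34/37]
  5 → side 3  [load 24/37]
  5 → side 3  [load 29/37]
  5 → side 3  [load 34/37]
  4 → side 4 (new)  [load 4/37]
4 tape sides opened.

4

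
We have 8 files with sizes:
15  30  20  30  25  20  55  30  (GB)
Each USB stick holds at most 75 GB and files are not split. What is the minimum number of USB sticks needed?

3

Total = 55 + 30 + 30 + 30 + 25 + 20 + 20 + 15 = 225 GB.
Lower bound: ⌈225/75⌉ = 3 USB sticks.
A packing using 3 USB sticks:
  USB stick 1: 55 + 20 = 75
  USB stick 2: 30 + 30 + 15 = 75
  USB stick 3: 30 + 25 + 20 = 75
This matches the lower bound, so 3 is optimal.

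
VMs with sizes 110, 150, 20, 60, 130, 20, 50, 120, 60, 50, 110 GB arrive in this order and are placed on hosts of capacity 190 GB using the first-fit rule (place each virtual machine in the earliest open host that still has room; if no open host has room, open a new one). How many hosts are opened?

  110 → host 1 (new)  [load 110/190]
  150 → host 2 (new)  [load 150/190]
  20 → host 1  [load 130/190]
  60 → host 1  [load 190/190]
  130 → host 3 (new)  [load 130/190]
  20 → host 2  [load 170/190]
  50 → host 3  [load 180/190]
  120 → host 4 (new)  [load 120/190]
  60 → host 4  [load 180/190]
  50 → host 5 (new)  [load 50/190]
  110 → host 5  [load 160/190]
5 hosts opened.

5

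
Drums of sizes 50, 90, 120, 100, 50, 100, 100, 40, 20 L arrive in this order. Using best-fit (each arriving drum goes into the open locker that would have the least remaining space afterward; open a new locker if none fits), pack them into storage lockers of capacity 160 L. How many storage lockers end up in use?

5

  50 → locker 1 (new)  [load 50/160]
  90 → locker 1  [load 140/160]
  120 → locker 2 (new)  [load 120/160]
  100 → locker 3 (new)  [load 100/160]
  50 → locker 3  [load 150/160]
  100 → locker 4 (new)  [load 100/160]
  100 → locker 5 (new)  [load 100/160]
  40 → locker 2  [load 160/160]
  20 → locker 1  [load 160/160]
5 storage lockers opened.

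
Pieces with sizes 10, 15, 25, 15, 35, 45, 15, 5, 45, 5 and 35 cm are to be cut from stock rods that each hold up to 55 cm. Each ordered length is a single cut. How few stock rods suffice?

Total = 45 + 45 + 35 + 35 + 25 + 15 + 15 + 15 + 10 + 5 + 5 = 250 cm.
Lower bound: ⌈250/55⌉ = 5 stock rods.
A packing using 5 stock rods:
  stock rod 1: 45 + 10 = 55
  stock rod 2: 45 + 5 + 5 = 55
  stock rod 3: 35 + 15 = 50
  stock rod 4: 35 + 15 = 50
  stock rod 5: 25 + 15 = 40
This matches the lower bound, so 5 is optimal.

5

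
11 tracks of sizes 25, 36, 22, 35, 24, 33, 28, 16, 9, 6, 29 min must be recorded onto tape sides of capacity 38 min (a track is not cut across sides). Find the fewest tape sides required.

Total = 36 + 35 + 33 + 29 + 28 + 25 + 24 + 22 + 16 + 9 + 6 = 263 min.
Lower bound: ⌈263/38⌉ = 7 tape sides.
Also, 8 tracks each exceed 19 min, and no two of those can share a side, so at least 8 tape sides are needed.
A packing using 8 tape sides:
  side 1: 36 = 36
  side 2: 35 = 35
  side 3: 33 = 33
  side 4: 29 + 9 = 38
  side 5: 28 + 6 = 34
  side 6: 25 = 25
  side 7: 24 = 24
  side 8: 22 + 16 = 38
This matches the lower bound, so 8 is optimal.

8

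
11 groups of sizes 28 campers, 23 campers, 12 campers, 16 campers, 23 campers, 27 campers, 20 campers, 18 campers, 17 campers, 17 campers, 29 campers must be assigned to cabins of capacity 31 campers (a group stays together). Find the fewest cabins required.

Total = 29 + 28 + 27 + 23 + 23 + 20 + 18 + 17 + 17 + 16 + 12 = 230 campers.
Lower bound: ⌈230/31⌉ = 8 cabins.
Also, 10 groups each exceed 31/2 campers, and no two of those can share a cabin, so at least 10 cabins are needed.
A packing using 10 cabins:
  cabin 1: 29 = 29
  cabin 2: 28 = 28
  cabin 3: 27 = 27
  cabin 4: 23 = 23
  cabin 5: 23 = 23
  cabin 6: 20 = 20
  cabin 7: 18 + 12 = 30
  cabin 8: 17 = 17
  cabin 9: 17 = 17
  cabin 10: 16 = 16
This matches the lower bound, so 10 is optimal.

10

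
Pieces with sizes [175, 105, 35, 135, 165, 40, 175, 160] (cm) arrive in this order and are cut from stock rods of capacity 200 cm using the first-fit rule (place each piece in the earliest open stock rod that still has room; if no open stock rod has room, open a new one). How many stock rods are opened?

  175 → stock rod 1 (new)  [load 175/200]
  105 → stock rod 2 (new)  [load 105/200]
  35 → stock rod 2  [load 140/200]
  135 → stock rod 3 (new)  [load 135/200]
  165 → stock rod 4 (new)  [load 165/200]
  40 → stock rod 2  [load 180/200]
  175 → stock rod 5 (new)  [load 175/200]
  160 → stock rod 6 (new)  [load 160/200]
6 stock rods opened.

6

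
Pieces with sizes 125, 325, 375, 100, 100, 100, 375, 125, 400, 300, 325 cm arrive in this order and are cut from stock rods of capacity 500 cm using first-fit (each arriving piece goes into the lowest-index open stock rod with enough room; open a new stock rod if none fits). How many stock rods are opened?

7

  125 → stock rod 1 (new)  [load 125/500]
  325 → stock rod 1  [load 450/500]
  375 → stock rod 2 (new)  [load 375/500]
  100 → stock rod 2  [load 475/500]
  100 → stock rod 3 (new)  [load 100/500]
  100 → stock rod 3  [load 200/500]
  375 → stock rod 4 (new)  [load 375/500]
  125 → stock rod 3  [load 325/500]
  400 → stock rod 5 (new)  [load 400/500]
  300 → stock rod 6 (new)  [load 300/500]
  325 → stock rod 7 (new)  [load 325/500]
7 stock rods opened.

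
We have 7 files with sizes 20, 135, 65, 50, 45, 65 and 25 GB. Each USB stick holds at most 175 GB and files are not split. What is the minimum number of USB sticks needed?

Total = 135 + 65 + 65 + 50 + 45 + 25 + 20 = 405 GB.
Lower bound: ⌈405/175⌉ = 3 USB sticks.
A packing using 3 USB sticks:
  USB stick 1: 135 + 25 = 160
  USB stick 2: 65 + 65 + 45 = 175
  USB stick 3: 50 + 20 = 70
This matches the lower bound, so 3 is optimal.

3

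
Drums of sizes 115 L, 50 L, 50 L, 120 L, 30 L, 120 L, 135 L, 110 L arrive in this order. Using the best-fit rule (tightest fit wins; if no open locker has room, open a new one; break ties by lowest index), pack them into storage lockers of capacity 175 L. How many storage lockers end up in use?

  115 → locker 1 (new)  [load 115/175]
  50 → locker 1  [load 165/175]
  50 → locker 2 (new)  [load 50/175]
  120 → locker 2  [load 170/175]
  30 → locker 3 (new)  [load 30/175]
  120 → locker 3  [load 150/175]
  135 → locker 4 (new)  [load 135/175]
  110 → locker 5 (new)  [load 110/175]
5 storage lockers opened.

5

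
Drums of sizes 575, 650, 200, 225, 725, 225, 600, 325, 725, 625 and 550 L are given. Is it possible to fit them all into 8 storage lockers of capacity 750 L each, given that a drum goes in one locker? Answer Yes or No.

Total = 5425 L; ⌈5425/750⌉ = 8.
The bound of 8 does not rule out 8, but exhaustive search shows no assignment into 8 storage lockers of capacity 750 L exists — the minimum is 9.

No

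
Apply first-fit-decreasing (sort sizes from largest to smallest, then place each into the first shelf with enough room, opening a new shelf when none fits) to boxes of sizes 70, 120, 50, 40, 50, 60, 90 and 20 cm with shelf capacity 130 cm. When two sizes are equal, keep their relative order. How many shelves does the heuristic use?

4

Sorted descending: 120, 90, 70, 60, 50, 50, 40, 20.
  120 → shelf 1 (new)  [load 120/130]
  90 → shelf 2 (new)  [load 90/130]
  70 → shelf 3 (new)  [load 70/130]
  60 → shelf 3  [load 130/130]
  50 → shelf 4 (new)  [load 50/130]
  50 → shelf 4  [load 100/130]
  40 → shelf 2  [load 130/130]
  20 → shelf 4  [load 120/130]
4 shelves opened.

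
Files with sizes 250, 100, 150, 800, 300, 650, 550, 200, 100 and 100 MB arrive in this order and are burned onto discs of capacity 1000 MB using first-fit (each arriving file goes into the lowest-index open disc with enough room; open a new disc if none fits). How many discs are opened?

4

  250 → disc 1 (new)  [load 250/1000]
  100 → disc 1  [load 350/1000]
  150 → disc 1  [load 500/1000]
  800 → disc 2 (new)  [load 800/1000]
  300 → disc 1  [load 800/1000]
  650 → disc 3 (new)  [load 650/1000]
  550 → disc 4 (new)  [load 550/1000]
  200 → disc 1  [load 1000/1000]
  100 → disc 2  [load 900/1000]
  100 → disc 2  [load 1000/1000]
4 discs opened.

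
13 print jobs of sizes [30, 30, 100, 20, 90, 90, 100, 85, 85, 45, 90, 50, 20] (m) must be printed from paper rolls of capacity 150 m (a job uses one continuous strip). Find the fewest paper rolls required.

7

Total = 100 + 100 + 90 + 90 + 90 + 85 + 85 + 50 + 45 + 30 + 30 + 20 + 20 = 835 m.
Lower bound: ⌈835/150⌉ = 6 paper rolls.
Also, 7 print jobs each exceed 75 m, and no two of those can share a roll, so at least 7 paper rolls are needed.
A packing using 7 paper rolls:
  roll 1: 100 + 50 = 150
  roll 2: 100 + 45 = 145
  roll 3: 90 + 30 + 30 = 150
  roll 4: 90 + 20 + 20 = 130
  roll 5: 90 = 90
  roll 6: 85 = 85
  roll 7: 85 = 85
This matches the lower bound, so 7 is optimal.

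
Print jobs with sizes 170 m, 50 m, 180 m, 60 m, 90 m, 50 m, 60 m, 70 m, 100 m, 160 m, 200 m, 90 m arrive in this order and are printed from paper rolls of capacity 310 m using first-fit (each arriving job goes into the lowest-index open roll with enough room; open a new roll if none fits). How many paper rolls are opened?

5

  170 → roll 1 (new)  [load 170/310]
  50 → roll 1  [load 220/310]
  180 → roll 2 (new)  [load 180/310]
  60 → roll 1  [load 280/310]
  90 → roll 2  [load 270/310]
  50 → roll 3 (new)  [load 50/310]
  60 → roll 3  [load 110/310]
  70 → roll 3  [load 180/310]
  100 → roll 3  [load 280/310]
  160 → roll 4 (new)  [load 160/310]
  200 → roll 5 (new)  [load 200/310]
  90 → roll 4  [load 250/310]
5 paper rolls opened.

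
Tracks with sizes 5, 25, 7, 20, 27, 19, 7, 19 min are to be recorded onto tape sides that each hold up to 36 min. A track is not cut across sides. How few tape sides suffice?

Total = 27 + 25 + 20 + 19 + 19 + 7 + 7 + 5 = 129 min.
Lower bound: ⌈129/36⌉ = 4 tape sides.
Also, 5 tracks each exceed 18 min, and no two of those can share a side, so at least 5 tape sides are needed.
A packing using 5 tape sides:
  side 1: 27 + 7 = 34
  side 2: 25 + 7 = 32
  side 3: 20 + 5 = 25
  side 4: 19 = 19
  side 5: 19 = 19
This matches the lower bound, so 5 is optimal.

5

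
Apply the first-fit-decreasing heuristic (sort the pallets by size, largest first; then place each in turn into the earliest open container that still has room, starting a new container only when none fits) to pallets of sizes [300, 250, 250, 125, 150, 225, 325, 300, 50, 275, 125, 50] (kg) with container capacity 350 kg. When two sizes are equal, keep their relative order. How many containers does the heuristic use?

8

Sorted descending: 325, 300, 300, 275, 250, 250, 225, 150, 125, 125, 50, 50.
  325 → container 1 (new)  [load 325/350]
  300 → container 2 (new)  [load 300/350]
  300 → container 3 (new)  [load 300/350]
  275 → container 4 (new)  [load 275/350]
  250 → container 5 (new)  [load 250/350]
  250 → container 6 (new)  [load 250/350]
  225 → container 7 (new)  [load 225/350]
  150 → container 8 (new)  [load 150/350]
  125 → container 7  [load 350/350]
  125 → container 8  [load 275/350]
  50 → container 2  [load 350/350]
  50 → container 3  [load 350/350]
8 containers opened.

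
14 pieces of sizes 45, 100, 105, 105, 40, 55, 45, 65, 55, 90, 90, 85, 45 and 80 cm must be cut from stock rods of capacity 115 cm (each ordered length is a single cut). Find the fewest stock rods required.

11

Total = 105 + 105 + 100 + 90 + 90 + 85 + 80 + 65 + 55 + 55 + 45 + 45 + 45 + 40 = 1005 cm.
Lower bound: ⌈1005/115⌉ = 9 stock rods.
A packing using 11 stock rods:
  stock rod 1: 105 = 105
  stock rod 2: 105 = 105
  stock rod 3: 100 = 100
  stock rod 4: 90 = 90
  stock rod 5: 90 = 90
  stock rod 6: 85 = 85
  stock rod 7: 80 = 80
  stock rod 8: 65 + 45 = 110
  stock rod 9: 55 + 55 = 110
  stock rod 10: 45 + 45 = 90
  stock rod 11: 40 = 40
No arrangement into 10 stock rods stays within capacity, so 11 is optimal.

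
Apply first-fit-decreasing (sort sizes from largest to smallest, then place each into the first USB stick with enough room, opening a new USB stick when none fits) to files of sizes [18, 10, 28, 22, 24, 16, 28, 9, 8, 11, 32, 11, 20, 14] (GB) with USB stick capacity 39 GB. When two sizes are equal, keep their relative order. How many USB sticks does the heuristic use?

7

Sorted descending: 32, 28, 28, 24, 22, 20, 18, 16, 14, 11, 11, 10, 9, 8.
  32 → USB stick 1 (new)  [load 32/39]
  28 → USB stick 2 (new)  [load 28/39]
  28 → USB stick 3 (new)  [load 28/39]
  24 → USB stick 4 (new)  [load 24/39]
  22 → USB stick 5 (new)  [load 22/39]
  20 → USB stick 6 (new)  [load 20/39]
  18 → USB stick 6  [load 38/39]
  16 → USB stick 5  [load 38/39]
  14 → USB stick 4  [load 38/39]
  11 → USB stick 2  [load 39/39]
  11 → USB stick 3  [load 39/39]
  10 → USB stick 7 (new)  [load 10/39]
  9 → USB stick 7  [load 19/39]
  8 → USB stick 7  [load 27/39]
7 USB sticks opened.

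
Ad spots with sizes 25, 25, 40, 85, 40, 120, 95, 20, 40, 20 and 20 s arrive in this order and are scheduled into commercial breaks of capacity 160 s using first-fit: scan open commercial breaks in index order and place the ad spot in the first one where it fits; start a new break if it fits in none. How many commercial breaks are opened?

  25 → break 1 (new)  [load 25/160]
  25 → break 1  [load 50/160]
  40 → break 1  [load 90/160]
  85 → break 2 (new)  [load 85/160]
  40 → break 1  [load 130/160]
  120 → break 3 (new)  [load 120/160]
  95 → break 4 (new)  [load 95/160]
  20 → break 1  [load 150/160]
  40 → break 2  [load 125/160]
  20 → break 2  [load 145/160]
  20 → break 3  [load 140/160]
4 commercial breaks opened.

4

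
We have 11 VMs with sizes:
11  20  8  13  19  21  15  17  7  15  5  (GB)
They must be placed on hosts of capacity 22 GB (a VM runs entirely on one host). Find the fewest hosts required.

Total = 21 + 20 + 19 + 17 + 15 + 15 + 13 + 11 + 8 + 7 + 5 = 151 GB.
Lower bound: ⌈151/22⌉ = 7 hosts.
A packing using 8 hosts:
  host 1: 21 = 21
  host 2: 20 = 20
  host 3: 19 = 19
  host 4: 17 + 5 = 22
  host 5: 15 + 7 = 22
  host 6: 15 = 15
  host 7: 13 + 8 = 21
  host 8: 11 = 11
No arrangement into 7 hosts stays within capacity, so 8 is optimal.

8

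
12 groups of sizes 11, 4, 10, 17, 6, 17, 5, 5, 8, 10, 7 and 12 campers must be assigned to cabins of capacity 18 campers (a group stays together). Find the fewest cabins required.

Total = 17 + 17 + 12 + 11 + 10 + 10 + 8 + 7 + 6 + 5 + 5 + 4 = 112 campers.
Lower bound: ⌈112/18⌉ = 7 cabins.
A packing using 7 cabins:
  cabin 1: 17 = 17
  cabin 2: 17 = 17
  cabin 3: 12 + 6 = 18
  cabin 4: 11 + 7 = 18
  cabin 5: 10 + 8 = 18
  cabin 6: 10 + 5 = 15
  cabin 7: 5 + 4 = 9
This matches the lower bound, so 7 is optimal.

7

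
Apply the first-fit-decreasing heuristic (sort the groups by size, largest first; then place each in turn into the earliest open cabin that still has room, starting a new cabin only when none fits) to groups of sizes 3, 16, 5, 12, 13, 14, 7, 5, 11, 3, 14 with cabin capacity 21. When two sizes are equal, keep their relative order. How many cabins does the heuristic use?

6

Sorted descending: 16, 14, 14, 13, 12, 11, 7, 5, 5, 3, 3.
  16 → cabin 1 (new)  [load 16/21]
  14 → cabin 2 (new)  [load 14/21]
  14 → cabin 3 (new)  [load 14/21]
  13 → cabin 4 (new)  [load 13/21]
  12 → cabin 5 (new)  [load 12/21]
  11 → cabin 6 (new)  [load 11/21]
  7 → cabin 2  [load 21/21]
  5 → cabin 1  [load 21/21]
  5 → cabin 3  [load 19/21]
  3 → cabin 4  [load 16/21]
  3 → cabin 4  [load 19/21]
6 cabins opened.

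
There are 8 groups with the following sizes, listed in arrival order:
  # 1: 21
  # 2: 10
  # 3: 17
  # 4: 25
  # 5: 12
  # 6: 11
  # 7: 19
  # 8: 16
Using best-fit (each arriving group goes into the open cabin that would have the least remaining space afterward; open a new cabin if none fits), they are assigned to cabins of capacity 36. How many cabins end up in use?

4

  21 → cabin 1 (new)  [load 21/36]
  10 → cabin 1  [load 31/36]
  17 → cabin 2 (new)  [load 17/36]
  25 → cabin 3 (new)  [load 25/36]
  12 → cabin 2  [load 29/36]
  11 → cabin 3  [load 36/36]
  19 → cabin 4 (new)  [load 19/36]
  16 → cabin 4  [load 35/36]
4 cabins opened.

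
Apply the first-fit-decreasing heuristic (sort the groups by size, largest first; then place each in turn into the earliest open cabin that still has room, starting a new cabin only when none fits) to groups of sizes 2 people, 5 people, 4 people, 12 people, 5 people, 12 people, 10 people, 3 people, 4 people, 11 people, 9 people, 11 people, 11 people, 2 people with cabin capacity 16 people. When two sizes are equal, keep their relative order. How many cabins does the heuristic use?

Sorted descending: 12, 12, 11, 11, 11, 10, 9, 5, 5, 4, 4, 3, 2, 2.
  12 → cabin 1 (new)  [load 12/16]
  12 → cabin 2 (new)  [load 12/16]
  11 → cabin 3 (new)  [load 11/16]
  11 → cabin 4 (new)  [load 11/16]
  11 → cabin 5 (new)  [load 11/16]
  10 → cabin 6 (new)  [load 10/16]
  9 → cabin 7 (new)  [load 9/16]
  5 → cabin 3  [load 16/16]
  5 → cabin 4  [load 16/16]
  4 → cabin 1  [load 16/16]
  4 → cabin 2  [load 16/16]
  3 → cabin 5  [load 14/16]
  2 → cabin 5  [load 16/16]
  2 → cabin 6  [load 12/16]
7 cabins opened.

7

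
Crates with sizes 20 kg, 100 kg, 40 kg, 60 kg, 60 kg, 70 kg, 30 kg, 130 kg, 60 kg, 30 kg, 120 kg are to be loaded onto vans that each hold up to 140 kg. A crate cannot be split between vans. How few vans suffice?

Total = 130 + 120 + 100 + 70 + 60 + 60 + 60 + 40 + 30 + 30 + 20 = 720 kg.
Lower bound: ⌈720/140⌉ = 6 vans.
A packing using 6 vans:
  van 1: 130 = 130
  van 2: 120 + 20 = 140
  van 3: 100 + 40 = 140
  van 4: 70 + 60 = 130
  van 5: 60 + 60 = 120
  van 6: 30 + 30 = 60
This matches the lower bound, so 6 is optimal.

6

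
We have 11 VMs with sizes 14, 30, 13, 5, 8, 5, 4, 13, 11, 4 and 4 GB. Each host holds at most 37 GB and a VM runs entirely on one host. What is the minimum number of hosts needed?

4

Total = 30 + 14 + 13 + 13 + 11 + 8 + 5 + 5 + 4 + 4 + 4 = 111 GB.
Lower bound: ⌈111/37⌉ = 3 hosts.
A packing using 4 hosts:
  host 1: 30 + 5 = 35
  host 2: 14 + 13 + 8 = 35
  host 3: 13 + 11 + 5 + 4 + 4 = 37
  host 4: 4 = 4
No arrangement into 3 hosts stays within capacity, so 4 is optimal.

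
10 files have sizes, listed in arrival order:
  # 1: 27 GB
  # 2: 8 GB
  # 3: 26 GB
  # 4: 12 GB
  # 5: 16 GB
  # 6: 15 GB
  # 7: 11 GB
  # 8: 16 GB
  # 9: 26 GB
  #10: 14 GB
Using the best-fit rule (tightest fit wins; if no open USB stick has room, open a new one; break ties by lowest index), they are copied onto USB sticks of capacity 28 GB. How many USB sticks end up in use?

8

  27 → USB stick 1 (new)  [load 27/28]
  8 → USB stick 2 (new)  [load 8/28]
  26 → USB stick 3 (new)  [load 26/28]
  12 → USB stick 2  [load 20/28]
  16 → USB stick 4 (new)  [load 16/28]
  15 → USB stick 5 (new)  [load 15/28]
  11 → USB stick 4  [load 27/28]
  16 → USB stick 6 (new)  [load 16/28]
  26 → USB stick 7 (new)  [load 26/28]
  14 → USB stick 8 (new)  [load 14/28]
8 USB sticks opened.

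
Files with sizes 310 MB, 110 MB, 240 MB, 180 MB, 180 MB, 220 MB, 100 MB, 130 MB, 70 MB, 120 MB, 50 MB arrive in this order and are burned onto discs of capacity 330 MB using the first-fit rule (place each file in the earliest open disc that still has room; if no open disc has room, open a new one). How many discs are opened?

6

  310 → disc 1 (new)  [load 310/330]
  110 → disc 2 (new)  [load 110/330]
  240 → disc 3 (new)  [load 240/330]
  180 → disc 2  [load 290/330]
  180 → disc 4 (new)  [load 180/330]
  220 → disc 5 (new)  [load 220/330]
  100 → disc 4  [load 280/330]
  130 → disc 6 (new)  [load 130/330]
  70 → disc 3  [load 310/330]
  120 → disc 6  [load 250/330]
  50 → disc 4  [load 330/330]
6 discs opened.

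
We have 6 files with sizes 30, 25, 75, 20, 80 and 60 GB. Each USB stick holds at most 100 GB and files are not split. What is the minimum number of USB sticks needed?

3

Total = 80 + 75 + 60 + 30 + 25 + 20 = 290 GB.
Lower bound: ⌈290/100⌉ = 3 USB sticks.
A packing using 3 USB sticks:
  USB stick 1: 80 + 20 = 100
  USB stick 2: 75 + 25 = 100
  USB stick 3: 60 + 30 = 90
This matches the lower bound, so 3 is optimal.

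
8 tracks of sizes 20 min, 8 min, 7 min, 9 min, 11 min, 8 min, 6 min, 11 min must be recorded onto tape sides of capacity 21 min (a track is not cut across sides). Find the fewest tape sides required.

4

Total = 20 + 11 + 11 + 9 + 8 + 8 + 7 + 6 = 80 min.
Lower bound: ⌈80/21⌉ = 4 tape sides.
A packing using 4 tape sides:
  side 1: 20 = 20
  side 2: 11 + 9 = 20
  side 3: 11 + 8 = 19
  side 4: 8 + 7 + 6 = 21
This matches the lower bound, so 4 is optimal.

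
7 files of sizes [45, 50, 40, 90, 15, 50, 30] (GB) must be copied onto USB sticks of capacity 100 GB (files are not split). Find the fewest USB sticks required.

Total = 90 + 50 + 50 + 45 + 40 + 30 + 15 = 320 GB.
Lower bound: ⌈320/100⌉ = 4 USB sticks.
A packing using 4 USB sticks:
  USB stick 1: 90 = 90
  USB stick 2: 50 + 50 = 100
  USB stick 3: 45 + 40 + 15 = 100
  USB stick 4: 30 = 30
This matches the lower bound, so 4 is optimal.

4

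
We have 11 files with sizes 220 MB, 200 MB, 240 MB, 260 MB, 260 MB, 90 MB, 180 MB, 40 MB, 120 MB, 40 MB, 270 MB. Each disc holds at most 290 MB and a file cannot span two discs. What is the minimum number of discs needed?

8

Total = 270 + 260 + 260 + 240 + 220 + 200 + 180 + 120 + 90 + 40 + 40 = 1920 MB.
Lower bound: ⌈1920/290⌉ = 7 discs.
A packing using 8 discs:
  disc 1: 270 = 270
  disc 2: 260 = 260
  disc 3: 260 = 260
  disc 4: 240 + 40 = 280
  disc 5: 220 + 40 = 260
  disc 6: 200 + 90 = 290
  disc 7: 180 = 180
  disc 8: 120 = 120
No arrangement into 7 discs stays within capacity, so 8 is optimal.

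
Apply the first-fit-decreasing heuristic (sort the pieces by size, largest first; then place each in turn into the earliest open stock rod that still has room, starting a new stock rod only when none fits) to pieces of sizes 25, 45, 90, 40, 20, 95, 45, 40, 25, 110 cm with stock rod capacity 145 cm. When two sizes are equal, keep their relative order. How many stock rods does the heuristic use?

4

Sorted descending: 110, 95, 90, 45, 45, 40, 40, 25, 25, 20.
  110 → stock rod 1 (new)  [load 110/145]
  95 → stock rod 2 (new)  [load 95/145]
  90 → stock rod 3 (new)  [load 90/145]
  45 → stock rod 2  [load 140/145]
  45 → stock rod 3  [load 135/145]
  40 → stock rod 4 (new)  [load 40/145]
  40 → stock rod 4  [load 80/145]
  25 → stock rod 1  [load 135/145]
  25 → stock rod 4  [load 105/145]
  20 → stock rod 4  [load 125/145]
4 stock rods opened.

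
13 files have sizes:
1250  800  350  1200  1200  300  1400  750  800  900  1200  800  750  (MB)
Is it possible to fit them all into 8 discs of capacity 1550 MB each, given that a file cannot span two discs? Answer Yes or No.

Total = 11700 MB; ⌈11700/1550⌉ = 8.
9 files each exceed half the capacity and cannot share a disc, forcing at least 9 discs.
At least 9 discs are required, but only 8 are allowed.

No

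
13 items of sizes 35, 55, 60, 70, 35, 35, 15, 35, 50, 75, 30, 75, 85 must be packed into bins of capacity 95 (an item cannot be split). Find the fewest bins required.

Total = 85 + 75 + 75 + 70 + 60 + 55 + 50 + 35 + 35 + 35 + 35 + 30 + 15 = 655.
Lower bound: ⌈655/95⌉ = 7 bins.
A packing using 8 bins:
  bin 1: 85 = 85
  bin 2: 75 + 15 = 90
  bin 3: 75 = 75
  bin 4: 70 = 70
  bin 5: 60 + 35 = 95
  bin 6: 55 + 35 = 90
  bin 7: 50 + 35 = 85
  bin 8: 35 + 30 = 65
No arrangement into 7 bins stays within capacity, so 8 is optimal.

8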